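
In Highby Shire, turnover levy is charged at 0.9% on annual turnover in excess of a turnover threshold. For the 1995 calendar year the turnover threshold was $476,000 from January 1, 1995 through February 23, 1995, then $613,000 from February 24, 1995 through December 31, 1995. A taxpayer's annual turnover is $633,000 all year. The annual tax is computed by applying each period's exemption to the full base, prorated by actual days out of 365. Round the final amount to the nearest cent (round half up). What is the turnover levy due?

January 1 – February 23, 1995: 54 days, exemption $476,000 → ($633,000 − $476,000) × 0.9% × 54/365 = $209.0466
February 24 – December 31, 1995: 311 days, exemption $613,000 → ($633,000 − $613,000) × 0.9% × 311/365 = $153.3699
Total = $362.4164

$362.42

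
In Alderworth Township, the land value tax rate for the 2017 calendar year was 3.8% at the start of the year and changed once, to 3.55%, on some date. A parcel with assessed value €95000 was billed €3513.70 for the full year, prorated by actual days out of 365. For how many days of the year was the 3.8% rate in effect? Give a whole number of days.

217 days

Let d = days at the first rate; then 365 − d days at the second rate.
€95000 × [3.8%·d + 3.55%·(365−d)] / 365 = €3513.70
Solving gives d = 217, so the new rate took effect on August 6, 2017.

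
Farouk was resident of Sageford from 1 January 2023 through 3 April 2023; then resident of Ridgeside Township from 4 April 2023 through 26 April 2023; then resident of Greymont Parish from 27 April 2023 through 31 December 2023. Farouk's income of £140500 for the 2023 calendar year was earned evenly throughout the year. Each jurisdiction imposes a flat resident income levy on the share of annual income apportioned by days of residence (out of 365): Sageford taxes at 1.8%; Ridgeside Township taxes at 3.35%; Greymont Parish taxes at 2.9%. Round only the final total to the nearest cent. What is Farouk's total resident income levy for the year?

£3720.56

Sageford, 1 January – 3 April 2023: 93 days → £140500 × 1.8% × 93/365 = £644.3753
Ridgeside Township, 4 April – 26 April 2023: 23 days → £140500 × 3.35% × 23/365 = £296.5897
Greymont Parish, 27 April – 31 December 2023: 249 days → £140500 × 2.9% × 249/365 = £2779.5904
Total = £3720.5555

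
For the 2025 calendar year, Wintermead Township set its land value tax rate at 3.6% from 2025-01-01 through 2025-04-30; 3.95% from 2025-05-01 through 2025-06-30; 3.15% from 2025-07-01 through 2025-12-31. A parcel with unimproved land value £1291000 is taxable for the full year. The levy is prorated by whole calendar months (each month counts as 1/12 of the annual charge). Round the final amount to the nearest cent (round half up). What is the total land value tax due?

£44324.33

2025-01-01 to 2025-04-30: 4 months at 3.6% → £1291000 × 3.6% × 4/12 = £15492.0000
2025-05-01 to 2025-06-30: 2 months at 3.95% → £1291000 × 3.95% × 2/12 = £8499.0833
2025-07-01 to 2025-12-31: 6 months at 3.15% → £1291000 × 3.15% × 6/12 = £20333.2500
Total = £44324.3333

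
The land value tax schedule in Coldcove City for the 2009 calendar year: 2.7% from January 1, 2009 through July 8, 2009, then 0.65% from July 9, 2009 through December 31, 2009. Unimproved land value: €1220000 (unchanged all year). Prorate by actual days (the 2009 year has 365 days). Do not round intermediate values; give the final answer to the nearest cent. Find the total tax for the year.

€20880.38

January 1 – July 8, 2009: 189 days at 2.7% → €1220000 × 2.7% × 189/365 = €17056.6027
July 9 – December 31, 2009: 176 days at 0.65% → €1220000 × 0.65% × 176/365 = €3823.7808
Total = €20880.3836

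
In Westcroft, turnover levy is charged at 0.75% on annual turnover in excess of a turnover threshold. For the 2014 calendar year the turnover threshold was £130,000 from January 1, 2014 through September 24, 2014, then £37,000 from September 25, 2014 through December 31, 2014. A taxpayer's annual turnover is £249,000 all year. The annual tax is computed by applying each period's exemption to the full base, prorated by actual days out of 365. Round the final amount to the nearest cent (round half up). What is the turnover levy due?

January 1 – September 24, 2014: 267 days, exemption £130,000 → (£249,000 − £130,000) × 0.75% × 267/365 = £652.8699
September 25 – December 31, 2014: 98 days, exemption £37,000 → (£249,000 − £37,000) × 0.75% × 98/365 = £426.9041
Total = £1,079.7740

£1,079.77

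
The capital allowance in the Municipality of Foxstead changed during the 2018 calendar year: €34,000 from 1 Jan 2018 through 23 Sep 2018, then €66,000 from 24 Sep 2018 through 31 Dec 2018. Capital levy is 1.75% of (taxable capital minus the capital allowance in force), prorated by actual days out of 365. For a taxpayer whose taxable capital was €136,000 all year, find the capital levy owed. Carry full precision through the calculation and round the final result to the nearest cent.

1 Jan – 23 Sep 2018: 266 days, exemption €34,000 → (€136,000 − €34,000) × 1.75% × 266/365 = €1,300.8493
24 Sep – 31 Dec 2018: 99 days, exemption €66,000 → (€136,000 − €66,000) × 1.75% × 99/365 = €332.2603
Total = €1,633.1096

€1,633.11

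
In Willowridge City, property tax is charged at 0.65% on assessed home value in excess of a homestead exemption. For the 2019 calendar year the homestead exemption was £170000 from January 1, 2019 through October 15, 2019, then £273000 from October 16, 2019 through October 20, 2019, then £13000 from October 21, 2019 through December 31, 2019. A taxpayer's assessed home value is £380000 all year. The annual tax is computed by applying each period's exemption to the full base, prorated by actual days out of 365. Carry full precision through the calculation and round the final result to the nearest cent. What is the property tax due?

January 1 – October 15, 2019: 288 days, exemption £170000 → (£380000 − £170000) × 0.65% × 288/365 = £1077.0411
October 16 – October 20, 2019: 5 days, exemption £273000 → (£380000 − £273000) × 0.65% × 5/365 = £9.5274
October 21 – December 31, 2019: 72 days, exemption £13000 → (£380000 − £13000) × 0.65% × 72/365 = £470.5644
Total = £1557.1329

£1557.13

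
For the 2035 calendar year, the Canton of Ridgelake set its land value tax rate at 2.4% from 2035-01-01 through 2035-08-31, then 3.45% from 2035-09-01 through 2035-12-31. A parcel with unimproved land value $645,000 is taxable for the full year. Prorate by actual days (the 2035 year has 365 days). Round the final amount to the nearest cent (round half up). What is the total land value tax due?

2035-01-01 to 2035-08-31: 243 days at 2.4% → $645,000 × 2.4% × 243/365 = $10,305.8630
2035-09-01 to 2035-12-31: 122 days at 3.45% → $645,000 × 3.45% × 122/365 = $7,437.8219
Total = $17,743.6849

$17,743.68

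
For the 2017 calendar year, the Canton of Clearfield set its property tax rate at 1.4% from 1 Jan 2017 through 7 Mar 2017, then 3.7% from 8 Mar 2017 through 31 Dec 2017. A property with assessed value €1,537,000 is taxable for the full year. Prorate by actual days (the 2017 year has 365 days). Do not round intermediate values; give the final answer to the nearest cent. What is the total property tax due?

€50,476.76

1 Jan – 7 Mar 2017: 66 days at 1.4% → €1,537,000 × 1.4% × 66/365 = €3,890.9260
8 Mar – 31 Dec 2017: 299 days at 3.7% → €1,537,000 × 3.7% × 299/365 = €46,585.8384
Total = €50,476.7644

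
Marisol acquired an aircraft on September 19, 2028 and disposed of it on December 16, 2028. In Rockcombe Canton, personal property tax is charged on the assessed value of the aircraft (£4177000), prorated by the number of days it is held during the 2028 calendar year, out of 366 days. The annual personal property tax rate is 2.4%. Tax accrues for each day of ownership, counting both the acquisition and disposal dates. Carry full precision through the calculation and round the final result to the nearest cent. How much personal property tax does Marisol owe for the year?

£24377.25

Days held (September 19 – December 16, 2028): 89 out of 366
Tax = £4177000 × 2.4% × 89/366 = £24377.2459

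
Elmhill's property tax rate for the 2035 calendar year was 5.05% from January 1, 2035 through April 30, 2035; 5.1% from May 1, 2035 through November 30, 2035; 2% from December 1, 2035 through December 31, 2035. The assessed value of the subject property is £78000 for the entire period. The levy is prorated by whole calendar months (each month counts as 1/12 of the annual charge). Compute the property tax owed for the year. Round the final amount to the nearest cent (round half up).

January 1 – April 30, 2035: 4 months at 5.05% → £78000 × 5.05% × 4/12 = £1313.0000
May 1 – November 30, 2035: 7 months at 5.1% → £78000 × 5.1% × 7/12 = £2320.5000
December 1 – December 31, 2035: 1 month at 2% → £78000 × 2% × 1/12 = £130.0000
Total = £3763.5000

£3763.50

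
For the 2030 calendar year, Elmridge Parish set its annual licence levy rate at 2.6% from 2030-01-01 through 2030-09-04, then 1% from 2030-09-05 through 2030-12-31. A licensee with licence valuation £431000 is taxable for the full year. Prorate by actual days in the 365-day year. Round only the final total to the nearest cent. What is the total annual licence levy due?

2030-01-01 to 2030-09-04: 247 days at 2.6% → £431000 × 2.6% × 247/365 = £7583.2384
2030-09-05 to 2030-12-31: 118 days at 1% → £431000 × 1% × 118/365 = £1393.3699
Total = £8976.6082

£8976.61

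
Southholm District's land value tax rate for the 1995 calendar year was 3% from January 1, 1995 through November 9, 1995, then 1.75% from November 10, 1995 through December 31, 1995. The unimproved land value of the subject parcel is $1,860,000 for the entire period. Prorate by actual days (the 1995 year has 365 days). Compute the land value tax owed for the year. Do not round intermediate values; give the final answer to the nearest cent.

January 1 – November 9, 1995: 313 days at 3% → $1,860,000 × 3% × 313/365 = $47,850.4110
November 10 – December 31, 1995: 52 days at 1.75% → $1,860,000 × 1.75% × 52/365 = $4,637.2603
Total = $52,487.6712

$52,487.67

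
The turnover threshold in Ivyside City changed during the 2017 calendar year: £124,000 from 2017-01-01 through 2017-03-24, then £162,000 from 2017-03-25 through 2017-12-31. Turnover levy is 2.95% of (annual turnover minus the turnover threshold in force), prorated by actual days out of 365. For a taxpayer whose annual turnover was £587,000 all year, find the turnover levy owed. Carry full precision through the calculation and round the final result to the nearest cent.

2017-01-01 to 2017-03-24: 83 days, exemption £124,000 → (£587,000 − £124,000) × 2.95% × 83/365 = £3,105.9055
2017-03-25 to 2017-12-31: 282 days, exemption £162,000 → (£587,000 − £162,000) × 2.95% × 282/365 = £9,686.5068
Total = £12,792.4123

£12,792.41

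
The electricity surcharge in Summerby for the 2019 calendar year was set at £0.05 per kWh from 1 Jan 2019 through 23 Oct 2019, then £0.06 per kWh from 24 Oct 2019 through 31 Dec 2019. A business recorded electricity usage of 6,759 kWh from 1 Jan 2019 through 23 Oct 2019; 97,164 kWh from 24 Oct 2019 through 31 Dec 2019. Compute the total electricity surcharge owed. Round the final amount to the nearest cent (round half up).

1 Jan – 23 Oct 2019: 6,759 kWh at £0.05/kWh → £337.95
24 Oct – 31 Dec 2019: 97,164 kWh at £0.06/kWh → £5,829.84

£6,167.79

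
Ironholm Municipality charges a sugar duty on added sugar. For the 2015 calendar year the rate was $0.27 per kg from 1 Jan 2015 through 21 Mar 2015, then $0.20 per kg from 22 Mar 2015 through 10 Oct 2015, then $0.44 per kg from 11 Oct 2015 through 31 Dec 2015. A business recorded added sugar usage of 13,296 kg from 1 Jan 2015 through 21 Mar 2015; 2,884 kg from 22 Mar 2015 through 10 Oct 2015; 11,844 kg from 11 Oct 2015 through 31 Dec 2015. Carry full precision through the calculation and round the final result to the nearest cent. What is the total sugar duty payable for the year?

1 Jan – 21 Mar 2015: 13,296 kg at $0.27/kg → $3,589.92
22 Mar – 10 Oct 2015: 2,884 kg at $0.20/kg → $576.80
11 Oct – 31 Dec 2015: 11,844 kg at $0.44/kg → $5,211.36

$9,378.08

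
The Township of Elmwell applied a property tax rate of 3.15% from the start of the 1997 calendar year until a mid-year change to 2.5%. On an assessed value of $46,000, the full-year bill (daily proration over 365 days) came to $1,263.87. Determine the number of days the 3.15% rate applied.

Let d = days at the first rate; then 365 − d days at the second rate.
$46,000 × [3.15%·d + 2.5%·(365−d)] / 365 = $1,263.87
Solving gives d = 139, so the new rate took effect on May 20, 1997.

139 days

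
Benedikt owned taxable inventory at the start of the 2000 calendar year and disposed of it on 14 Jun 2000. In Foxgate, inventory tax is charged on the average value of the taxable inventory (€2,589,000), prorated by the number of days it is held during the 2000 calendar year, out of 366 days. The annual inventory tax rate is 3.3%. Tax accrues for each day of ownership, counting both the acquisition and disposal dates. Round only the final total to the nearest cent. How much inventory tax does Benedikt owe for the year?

€38,750.11

Days held (1 Jan – 14 Jun 2000): 166 out of 366
Tax = €2,589,000 × 3.3% × 166/366 = €38,750.1148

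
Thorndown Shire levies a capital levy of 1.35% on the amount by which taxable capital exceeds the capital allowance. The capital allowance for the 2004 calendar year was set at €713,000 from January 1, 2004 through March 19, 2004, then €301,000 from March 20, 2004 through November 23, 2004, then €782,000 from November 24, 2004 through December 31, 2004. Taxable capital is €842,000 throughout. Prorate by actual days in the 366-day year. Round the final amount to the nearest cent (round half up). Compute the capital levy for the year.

€5,428.77

January 1 – March 19, 2004: 79 days, exemption €713,000 → (€842,000 − €713,000) × 1.35% × 79/366 = €375.8975
March 20 – November 23, 2004: 249 days, exemption €301,000 → (€842,000 − €301,000) × 1.35% × 249/366 = €4,968.7746
November 24 – December 31, 2004: 38 days, exemption €782,000 → (€842,000 − €782,000) × 1.35% × 38/366 = €84.0984
Total = €5,428.7705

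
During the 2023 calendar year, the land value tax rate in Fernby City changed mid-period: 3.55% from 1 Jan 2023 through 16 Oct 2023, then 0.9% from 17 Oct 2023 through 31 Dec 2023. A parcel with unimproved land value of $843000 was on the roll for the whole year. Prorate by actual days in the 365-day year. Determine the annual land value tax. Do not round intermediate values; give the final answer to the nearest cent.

1 Jan – 16 Oct 2023: 289 days at 3.55% → $843000 × 3.55% × 289/365 = $23695.2288
17 Oct – 31 Dec 2023: 76 days at 0.9% → $843000 × 0.9% × 76/365 = $1579.7589
Total = $25274.9877

$25274.99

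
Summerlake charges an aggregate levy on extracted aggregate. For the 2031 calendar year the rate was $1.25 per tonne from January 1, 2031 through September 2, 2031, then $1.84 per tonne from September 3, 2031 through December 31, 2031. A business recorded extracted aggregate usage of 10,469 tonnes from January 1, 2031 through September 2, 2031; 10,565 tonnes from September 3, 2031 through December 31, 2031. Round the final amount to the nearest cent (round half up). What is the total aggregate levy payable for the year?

$32,525.85

January 1 – September 2, 2031: 10,469 tonnes at $1.25/tonne → $13,086.25
September 3 – December 31, 2031: 10,565 tonnes at $1.84/tonne → $19,439.60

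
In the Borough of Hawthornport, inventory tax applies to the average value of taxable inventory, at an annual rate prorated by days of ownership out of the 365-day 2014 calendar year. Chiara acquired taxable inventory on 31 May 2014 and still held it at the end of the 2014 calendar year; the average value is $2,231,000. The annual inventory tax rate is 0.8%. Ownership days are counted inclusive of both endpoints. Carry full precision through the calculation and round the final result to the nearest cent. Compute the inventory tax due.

$10,513.21

Days held (31 May – 31 December 2014): 215 out of 365
Tax = $2,231,000 × 0.8% × 215/365 = $10,513.2055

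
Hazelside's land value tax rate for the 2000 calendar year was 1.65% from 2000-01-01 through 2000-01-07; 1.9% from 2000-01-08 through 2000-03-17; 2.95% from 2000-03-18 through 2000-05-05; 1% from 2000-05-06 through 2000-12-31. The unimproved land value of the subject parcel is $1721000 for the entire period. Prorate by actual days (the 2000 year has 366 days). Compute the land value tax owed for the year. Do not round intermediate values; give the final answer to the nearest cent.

2000-01-01 to 2000-01-07: 7 days at 1.65% → $1721000 × 1.65% × 7/366 = $543.1025
2000-01-08 to 2000-03-17: 70 days at 1.9% → $1721000 × 1.9% × 70/366 = $6253.9071
2000-03-18 to 2000-05-05: 49 days at 2.95% → $1721000 × 2.95% × 49/366 = $6797.0096
2000-05-06 to 2000-12-31: 240 days at 1% → $1721000 × 1% × 240/366 = $11285.2459
Total = $24879.2650

$24879.27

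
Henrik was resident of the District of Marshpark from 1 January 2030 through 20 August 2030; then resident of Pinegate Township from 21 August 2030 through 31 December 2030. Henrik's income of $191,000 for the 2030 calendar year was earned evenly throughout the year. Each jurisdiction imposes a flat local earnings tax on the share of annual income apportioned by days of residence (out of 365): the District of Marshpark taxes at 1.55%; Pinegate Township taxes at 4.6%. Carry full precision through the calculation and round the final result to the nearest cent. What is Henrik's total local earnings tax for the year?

$5,083.22

The District of Marshpark, 1 January – 20 August 2030: 232 days → $191,000 × 1.55% × 232/365 = $1,881.7425
Pinegate Township, 21 August – 31 December 2030: 133 days → $191,000 × 4.6% × 133/365 = $3,201.4740
Total = $5,083.2164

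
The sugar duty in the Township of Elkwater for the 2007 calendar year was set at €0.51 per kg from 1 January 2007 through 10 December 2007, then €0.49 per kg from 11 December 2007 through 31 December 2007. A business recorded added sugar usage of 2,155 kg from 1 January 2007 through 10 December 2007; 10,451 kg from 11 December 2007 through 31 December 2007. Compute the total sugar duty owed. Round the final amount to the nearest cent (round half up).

€6220.04

1 January – 10 December 2007: 2,155 kg at €0.51/kg → €1099.05
11 December – 31 December 2007: 10,451 kg at €0.49/kg → €5120.99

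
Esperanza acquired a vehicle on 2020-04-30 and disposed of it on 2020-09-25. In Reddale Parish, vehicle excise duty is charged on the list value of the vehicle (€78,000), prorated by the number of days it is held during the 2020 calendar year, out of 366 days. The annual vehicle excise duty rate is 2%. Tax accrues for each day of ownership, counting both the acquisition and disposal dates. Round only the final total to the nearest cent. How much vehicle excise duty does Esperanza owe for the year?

Days held (2020-04-30 to 2020-09-25): 149 out of 366
Tax = €78,000 × 2% × 149/366 = €635.0820

€635.08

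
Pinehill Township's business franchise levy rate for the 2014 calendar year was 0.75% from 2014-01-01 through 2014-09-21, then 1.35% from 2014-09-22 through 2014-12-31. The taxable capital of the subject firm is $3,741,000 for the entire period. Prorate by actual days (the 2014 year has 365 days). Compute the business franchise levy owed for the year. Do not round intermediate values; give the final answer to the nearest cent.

$34,268.58

2014-01-01 to 2014-09-21: 264 days at 0.75% → $3,741,000 × 0.75% × 264/365 = $20,293.6438
2014-09-22 to 2014-12-31: 101 days at 1.35% → $3,741,000 × 1.35% × 101/365 = $13,974.9411
Total = $34,268.5849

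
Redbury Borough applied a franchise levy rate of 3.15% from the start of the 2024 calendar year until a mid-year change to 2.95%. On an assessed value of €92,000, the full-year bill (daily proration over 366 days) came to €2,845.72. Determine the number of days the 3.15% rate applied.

262 days

Let d = days at the first rate; then 366 − d days at the second rate.
€92,000 × [3.15%·d + 2.95%·(366−d)] / 366 = €2,845.72
Solving gives d = 262, so the new rate took effect on September 19, 2024.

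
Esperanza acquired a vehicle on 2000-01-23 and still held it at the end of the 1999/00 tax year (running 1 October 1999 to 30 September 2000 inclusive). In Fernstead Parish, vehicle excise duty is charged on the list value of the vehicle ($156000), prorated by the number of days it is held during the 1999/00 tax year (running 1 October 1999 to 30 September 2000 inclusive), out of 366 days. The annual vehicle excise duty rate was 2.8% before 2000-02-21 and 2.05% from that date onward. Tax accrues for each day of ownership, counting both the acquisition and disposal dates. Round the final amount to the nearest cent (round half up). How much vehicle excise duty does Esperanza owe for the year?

2000-01-23 to 2000-02-20: 29 days at 2.8% → $156000 × 2.8% × 29/366 = $346.0984
2000-02-21 to 2000-09-30: 223 days at 2.05% → $156000 × 2.05% × 223/366 = $1948.5082
Total = $2294.6066

$2294.61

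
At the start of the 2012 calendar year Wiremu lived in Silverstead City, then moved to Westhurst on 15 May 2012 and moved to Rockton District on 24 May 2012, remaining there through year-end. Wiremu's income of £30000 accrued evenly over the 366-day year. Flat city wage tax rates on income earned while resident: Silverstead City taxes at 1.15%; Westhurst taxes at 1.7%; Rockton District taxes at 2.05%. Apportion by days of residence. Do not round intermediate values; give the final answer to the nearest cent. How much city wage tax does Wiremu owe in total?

Silverstead City, 1 Jan – 14 May 2012: 135 days → £30000 × 1.15% × 135/366 = £127.2541
Westhurst, 15 May – 23 May 2012: 9 days → £30000 × 1.7% × 9/366 = £12.5410
Rockton District, 24 May – 31 Dec 2012: 222 days → £30000 × 2.05% × 222/366 = £373.0328
Total = £512.8279

£512.83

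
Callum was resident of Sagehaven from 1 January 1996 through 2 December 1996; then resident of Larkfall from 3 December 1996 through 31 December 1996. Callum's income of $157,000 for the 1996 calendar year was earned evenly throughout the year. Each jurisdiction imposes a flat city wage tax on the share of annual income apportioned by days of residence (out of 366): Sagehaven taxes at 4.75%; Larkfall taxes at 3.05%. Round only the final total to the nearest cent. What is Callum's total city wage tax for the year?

Sagehaven, 1 January – 2 December 1996: 337 days → $157,000 × 4.75% × 337/366 = $6,866.6052
Larkfall, 3 December – 31 December 1996: 29 days → $157,000 × 3.05% × 29/366 = $379.4167
Total = $7,246.0219

$7,246.02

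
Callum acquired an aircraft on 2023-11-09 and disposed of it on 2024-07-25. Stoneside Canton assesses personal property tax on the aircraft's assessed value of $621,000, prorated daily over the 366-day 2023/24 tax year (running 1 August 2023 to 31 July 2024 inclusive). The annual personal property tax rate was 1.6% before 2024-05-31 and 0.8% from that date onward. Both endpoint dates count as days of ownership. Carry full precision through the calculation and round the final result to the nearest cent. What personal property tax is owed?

2023-11-09 to 2024-05-30: 204 days at 1.6% → $621,000 × 1.6% × 204/366 = $5,538.0984
2024-05-31 to 2024-07-25: 56 days at 0.8% → $621,000 × 0.8% × 56/366 = $760.1311
Total = $6,298.2295

$6,298.23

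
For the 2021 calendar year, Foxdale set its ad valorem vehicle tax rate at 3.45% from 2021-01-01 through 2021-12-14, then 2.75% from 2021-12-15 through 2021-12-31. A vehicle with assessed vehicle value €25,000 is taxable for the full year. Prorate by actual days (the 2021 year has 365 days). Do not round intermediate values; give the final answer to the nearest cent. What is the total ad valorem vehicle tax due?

2021-01-01 to 2021-12-14: 348 days at 3.45% → €25,000 × 3.45% × 348/365 = €822.3288
2021-12-15 to 2021-12-31: 17 days at 2.75% → €25,000 × 2.75% × 17/365 = €32.0205
Total = €854.3493

€854.35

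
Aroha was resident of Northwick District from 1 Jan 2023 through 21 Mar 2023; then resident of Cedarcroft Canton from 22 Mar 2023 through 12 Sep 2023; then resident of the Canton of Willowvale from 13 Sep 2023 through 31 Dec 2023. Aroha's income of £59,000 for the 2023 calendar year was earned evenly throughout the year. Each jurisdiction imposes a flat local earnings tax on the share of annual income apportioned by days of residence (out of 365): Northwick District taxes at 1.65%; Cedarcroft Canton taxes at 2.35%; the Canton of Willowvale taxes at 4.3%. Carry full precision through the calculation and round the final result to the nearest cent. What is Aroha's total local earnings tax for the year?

£1,642.71

Northwick District, 1 Jan – 21 Mar 2023: 80 days → £59,000 × 1.65% × 80/365 = £213.3699
Cedarcroft Canton, 22 Mar – 12 Sep 2023: 175 days → £59,000 × 2.35% × 175/365 = £664.7603
The Canton of Willowvale, 13 Sep – 31 Dec 2023: 110 days → £59,000 × 4.3% × 110/365 = £764.5753
Total = £1,642.7055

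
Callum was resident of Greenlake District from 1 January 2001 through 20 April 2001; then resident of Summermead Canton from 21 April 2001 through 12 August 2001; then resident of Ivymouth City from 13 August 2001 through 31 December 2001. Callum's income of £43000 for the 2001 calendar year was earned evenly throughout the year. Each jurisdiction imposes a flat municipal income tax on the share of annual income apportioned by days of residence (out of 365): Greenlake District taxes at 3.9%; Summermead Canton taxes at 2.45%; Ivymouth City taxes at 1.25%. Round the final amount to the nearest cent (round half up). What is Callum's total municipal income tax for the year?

£1042.07

Greenlake District, 1 January – 20 April 2001: 110 days → £43000 × 3.9% × 110/365 = £505.3973
Summermead Canton, 21 April – 12 August 2001: 114 days → £43000 × 2.45% × 114/365 = £329.0384
Ivymouth City, 13 August – 31 December 2001: 141 days → £43000 × 1.25% × 141/365 = £207.6370
Total = £1042.0726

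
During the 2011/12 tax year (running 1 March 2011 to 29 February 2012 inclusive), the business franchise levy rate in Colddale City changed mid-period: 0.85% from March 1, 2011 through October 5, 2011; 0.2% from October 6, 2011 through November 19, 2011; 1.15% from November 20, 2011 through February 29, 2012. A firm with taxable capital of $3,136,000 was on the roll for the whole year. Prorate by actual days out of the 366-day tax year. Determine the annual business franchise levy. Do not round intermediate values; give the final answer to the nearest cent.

$26,771.67

March 1 – October 5, 2011: 219 days at 0.85% → $3,136,000 × 0.85% × 219/366 = $15,949.9016
October 6 – November 19, 2011: 45 days at 0.2% → $3,136,000 × 0.2% × 45/366 = $771.1475
November 20, 2011 – February 29, 2012: 102 days at 1.15% → $3,136,000 × 1.15% × 102/366 = $10,050.6230
Total = $26,771.6721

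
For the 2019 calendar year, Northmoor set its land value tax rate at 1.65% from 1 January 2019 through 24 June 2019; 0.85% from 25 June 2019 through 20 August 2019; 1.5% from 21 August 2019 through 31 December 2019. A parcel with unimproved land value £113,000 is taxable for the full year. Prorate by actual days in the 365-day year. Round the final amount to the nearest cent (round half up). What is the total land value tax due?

£1,661.56

1 January – 24 June 2019: 175 days at 1.65% → £113,000 × 1.65% × 175/365 = £893.9384
25 June – 20 August 2019: 57 days at 0.85% → £113,000 × 0.85% × 57/365 = £149.9959
21 August – 31 December 2019: 133 days at 1.5% → £113,000 × 1.5% × 133/365 = £617.6301
Total = £1,661.5644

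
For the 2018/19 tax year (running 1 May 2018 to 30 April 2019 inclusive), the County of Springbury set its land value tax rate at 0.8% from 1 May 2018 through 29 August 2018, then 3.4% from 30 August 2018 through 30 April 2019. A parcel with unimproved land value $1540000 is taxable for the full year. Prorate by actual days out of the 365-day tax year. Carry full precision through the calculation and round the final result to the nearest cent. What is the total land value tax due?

$39086.47

1 May – 29 August 2018: 121 days at 0.8% → $1540000 × 0.8% × 121/365 = $4084.1644
30 August 2018 – 30 April 2019: 244 days at 3.4% → $1540000 × 3.4% × 244/365 = $35002.3014
Total = $39086.4658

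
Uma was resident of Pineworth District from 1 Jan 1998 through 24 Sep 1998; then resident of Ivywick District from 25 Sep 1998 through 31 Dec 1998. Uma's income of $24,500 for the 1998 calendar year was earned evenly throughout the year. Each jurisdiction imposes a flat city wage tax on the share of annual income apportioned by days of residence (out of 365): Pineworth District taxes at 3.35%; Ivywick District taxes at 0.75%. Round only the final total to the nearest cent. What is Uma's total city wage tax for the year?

Pineworth District, 1 Jan – 24 Sep 1998: 267 days → $24,500 × 3.35% × 267/365 = $600.3842
Ivywick District, 25 Sep – 31 Dec 1998: 98 days → $24,500 × 0.75% × 98/365 = $49.3356
Total = $649.7199

$649.72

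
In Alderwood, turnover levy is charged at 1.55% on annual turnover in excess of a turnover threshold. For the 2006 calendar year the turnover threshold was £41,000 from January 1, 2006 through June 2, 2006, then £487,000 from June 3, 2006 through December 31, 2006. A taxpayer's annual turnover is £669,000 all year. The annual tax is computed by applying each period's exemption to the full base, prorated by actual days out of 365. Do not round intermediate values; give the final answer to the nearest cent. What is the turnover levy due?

January 1 – June 2, 2006: 153 days, exemption £41,000 → (£669,000 − £41,000) × 1.55% × 153/365 = £4,080.2795
June 3 – December 31, 2006: 212 days, exemption £487,000 → (£669,000 − £487,000) × 1.55% × 212/365 = £1,638.4986
Total = £5,718.7781

£5,718.78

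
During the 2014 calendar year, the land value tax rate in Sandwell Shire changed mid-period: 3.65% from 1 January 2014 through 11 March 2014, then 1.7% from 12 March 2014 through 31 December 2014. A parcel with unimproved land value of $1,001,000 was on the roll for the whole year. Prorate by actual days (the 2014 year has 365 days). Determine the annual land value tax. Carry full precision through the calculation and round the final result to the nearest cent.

1 January – 11 March 2014: 70 days at 3.65% → $1,001,000 × 3.65% × 70/365 = $7,007.0000
12 March – 31 December 2014: 295 days at 1.7% → $1,001,000 × 1.7% × 295/365 = $13,753.4658
Total = $20,760.4658

$20,760.47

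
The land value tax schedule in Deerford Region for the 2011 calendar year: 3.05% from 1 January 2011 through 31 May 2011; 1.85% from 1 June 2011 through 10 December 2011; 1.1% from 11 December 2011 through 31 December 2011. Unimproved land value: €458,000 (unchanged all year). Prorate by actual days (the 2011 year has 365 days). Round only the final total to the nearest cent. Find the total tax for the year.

€10,549.06

1 January – 31 May 2011: 151 days at 3.05% → €458,000 × 3.05% × 151/365 = €5,778.9562
1 June – 10 December 2011: 193 days at 1.85% → €458,000 × 1.85% × 193/365 = €4,480.2438
11 December – 31 December 2011: 21 days at 1.1% → €458,000 × 1.1% × 21/365 = €289.8575
Total = €10,549.0575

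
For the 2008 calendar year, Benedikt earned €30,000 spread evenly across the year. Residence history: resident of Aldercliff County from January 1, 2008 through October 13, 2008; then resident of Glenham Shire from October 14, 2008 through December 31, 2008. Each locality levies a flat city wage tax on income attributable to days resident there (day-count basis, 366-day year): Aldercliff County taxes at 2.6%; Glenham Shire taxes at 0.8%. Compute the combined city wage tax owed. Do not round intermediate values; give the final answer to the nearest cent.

€663.44

Aldercliff County, January 1 – October 13, 2008: 287 days → €30,000 × 2.6% × 287/366 = €611.6393
Glenham Shire, October 14 – December 31, 2008: 79 days → €30,000 × 0.8% × 79/366 = €51.8033
Total = €663.4426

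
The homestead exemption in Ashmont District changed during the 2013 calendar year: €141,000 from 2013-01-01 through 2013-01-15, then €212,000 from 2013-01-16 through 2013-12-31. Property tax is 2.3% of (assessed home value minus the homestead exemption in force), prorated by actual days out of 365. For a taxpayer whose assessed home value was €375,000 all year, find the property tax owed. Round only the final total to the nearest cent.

€3,816.11

2013-01-01 to 2013-01-15: 15 days, exemption €141,000 → (€375,000 − €141,000) × 2.3% × 15/365 = €221.1781
2013-01-16 to 2013-12-31: 350 days, exemption €212,000 → (€375,000 − €212,000) × 2.3% × 350/365 = €3,594.9315
Total = €3,816.1096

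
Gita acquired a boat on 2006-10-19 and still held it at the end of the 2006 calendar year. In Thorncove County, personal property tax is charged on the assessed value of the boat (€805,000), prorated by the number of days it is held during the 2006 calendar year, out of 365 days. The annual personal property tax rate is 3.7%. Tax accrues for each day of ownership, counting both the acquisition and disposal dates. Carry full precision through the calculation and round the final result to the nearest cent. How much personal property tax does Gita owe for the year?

Days held (2006-10-19 to 2006-12-31): 74 out of 365
Tax = €805,000 × 3.7% × 74/365 = €6,038.6027

€6,038.60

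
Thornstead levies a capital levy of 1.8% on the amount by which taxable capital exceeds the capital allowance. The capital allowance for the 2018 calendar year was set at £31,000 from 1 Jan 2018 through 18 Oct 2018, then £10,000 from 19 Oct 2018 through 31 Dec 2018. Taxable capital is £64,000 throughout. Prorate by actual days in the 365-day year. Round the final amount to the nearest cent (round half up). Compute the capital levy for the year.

£670.64

1 Jan – 18 Oct 2018: 291 days, exemption £31,000 → (£64,000 − £31,000) × 1.8% × 291/365 = £473.5726
19 Oct – 31 Dec 2018: 74 days, exemption £10,000 → (£64,000 − £10,000) × 1.8% × 74/365 = £197.0630
Total = £670.6356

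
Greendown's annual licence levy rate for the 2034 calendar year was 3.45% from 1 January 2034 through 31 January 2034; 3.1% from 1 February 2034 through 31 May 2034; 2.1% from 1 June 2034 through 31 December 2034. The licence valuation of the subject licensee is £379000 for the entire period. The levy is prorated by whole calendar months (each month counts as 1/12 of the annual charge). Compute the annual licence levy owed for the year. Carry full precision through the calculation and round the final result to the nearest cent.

£9648.71

1 January – 31 January 2034: 1 month at 3.45% → £379000 × 3.45% × 1/12 = £1089.6250
1 February – 31 May 2034: 4 months at 3.1% → £379000 × 3.1% × 4/12 = £3916.3333
1 June – 31 December 2034: 7 months at 2.1% → £379000 × 2.1% × 7/12 = £4642.7500
Total = £9648.7083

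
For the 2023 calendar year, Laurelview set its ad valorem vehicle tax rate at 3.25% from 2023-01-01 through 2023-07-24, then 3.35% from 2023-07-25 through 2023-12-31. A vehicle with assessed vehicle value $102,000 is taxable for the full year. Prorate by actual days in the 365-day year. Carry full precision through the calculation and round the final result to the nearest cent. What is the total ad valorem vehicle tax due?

$3,359.71

2023-01-01 to 2023-07-24: 205 days at 3.25% → $102,000 × 3.25% × 205/365 = $1,861.8493
2023-07-25 to 2023-12-31: 160 days at 3.35% → $102,000 × 3.35% × 160/365 = $1,497.8630
Total = $3,359.7123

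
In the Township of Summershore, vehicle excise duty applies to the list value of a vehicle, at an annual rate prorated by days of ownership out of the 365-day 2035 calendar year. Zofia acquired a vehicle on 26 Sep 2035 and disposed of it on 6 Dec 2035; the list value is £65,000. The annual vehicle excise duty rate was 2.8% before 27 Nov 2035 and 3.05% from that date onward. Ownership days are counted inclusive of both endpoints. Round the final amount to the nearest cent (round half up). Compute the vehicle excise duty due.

£363.47

26 Sep – 26 Nov 2035: 62 days at 2.8% → £65,000 × 2.8% × 62/365 = £309.1507
27 Nov – 6 Dec 2035: 10 days at 3.05% → £65,000 × 3.05% × 10/365 = £54.3151
Total = £363.4658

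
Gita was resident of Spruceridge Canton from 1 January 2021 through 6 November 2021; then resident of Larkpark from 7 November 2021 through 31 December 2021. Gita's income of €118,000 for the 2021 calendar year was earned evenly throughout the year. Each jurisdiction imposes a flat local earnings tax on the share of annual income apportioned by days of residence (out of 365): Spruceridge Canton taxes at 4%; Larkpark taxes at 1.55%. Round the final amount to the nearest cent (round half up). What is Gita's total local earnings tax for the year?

Spruceridge Canton, 1 January – 6 November 2021: 310 days → €118,000 × 4% × 310/365 = €4,008.7671
Larkpark, 7 November – 31 December 2021: 55 days → €118,000 × 1.55% × 55/365 = €275.6027
Total = €4,284.3699

€4,284.37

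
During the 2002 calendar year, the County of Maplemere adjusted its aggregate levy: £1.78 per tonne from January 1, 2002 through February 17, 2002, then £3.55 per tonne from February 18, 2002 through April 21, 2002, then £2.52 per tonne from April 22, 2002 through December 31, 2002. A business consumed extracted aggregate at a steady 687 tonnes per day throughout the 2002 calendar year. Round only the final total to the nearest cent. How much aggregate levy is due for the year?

January 1 – February 17, 2002: 48 days × 687 tonnes/day = 32,976 tonnes at £1.78/tonne → £58,697.28
February 18 – April 21, 2002: 63 days × 687 tonnes/day = 43,281 tonnes at £3.55/tonne → £153,647.55
April 22 – December 31, 2002: 254 days × 687 tonnes/day = 174,498 tonnes at £2.52/tonne → £439,734.96

£652,079.79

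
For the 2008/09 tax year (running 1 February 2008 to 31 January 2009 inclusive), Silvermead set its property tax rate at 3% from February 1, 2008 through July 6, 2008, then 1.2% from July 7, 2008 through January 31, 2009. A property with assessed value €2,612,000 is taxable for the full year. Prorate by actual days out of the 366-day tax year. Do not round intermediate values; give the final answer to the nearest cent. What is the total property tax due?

€51,512.07

February 1 – July 6, 2008: 157 days at 3% → €2,612,000 × 3% × 157/366 = €33,613.4426
July 7, 2008 – January 31, 2009: 209 days at 1.2% → €2,612,000 × 1.2% × 209/366 = €17,898.6230
Total = €51,512.0656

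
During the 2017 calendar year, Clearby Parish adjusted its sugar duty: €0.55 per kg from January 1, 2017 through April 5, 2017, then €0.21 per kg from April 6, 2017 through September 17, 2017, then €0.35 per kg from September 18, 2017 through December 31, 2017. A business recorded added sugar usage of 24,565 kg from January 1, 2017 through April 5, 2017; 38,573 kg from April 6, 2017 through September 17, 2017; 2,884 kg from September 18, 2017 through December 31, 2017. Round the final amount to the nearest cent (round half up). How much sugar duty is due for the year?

€22620.48

January 1 – April 5, 2017: 24,565 kg at €0.55/kg → €13510.75
April 6 – September 17, 2017: 38,573 kg at €0.21/kg → €8100.33
September 18 – December 31, 2017: 2,884 kg at €0.35/kg → €1009.40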